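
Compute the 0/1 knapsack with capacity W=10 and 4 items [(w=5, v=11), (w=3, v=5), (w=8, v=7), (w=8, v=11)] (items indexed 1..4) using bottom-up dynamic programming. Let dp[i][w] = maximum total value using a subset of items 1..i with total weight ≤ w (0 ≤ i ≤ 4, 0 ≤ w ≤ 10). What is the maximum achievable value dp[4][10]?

i\w   0   1   2   3   4   5   6   7   8   9  10
  0   0   0   0   0   0   0   0   0   0   0   0
  1   0   0   0   0   0  11  11  11  11  11  11
  2   0   0   0   5   5  11  11  11  16  16  16
  3   0   0   0   5   5  11  11  11  16  16  16
  4   0   0   0   5   5  11  11  11  16  16  16

16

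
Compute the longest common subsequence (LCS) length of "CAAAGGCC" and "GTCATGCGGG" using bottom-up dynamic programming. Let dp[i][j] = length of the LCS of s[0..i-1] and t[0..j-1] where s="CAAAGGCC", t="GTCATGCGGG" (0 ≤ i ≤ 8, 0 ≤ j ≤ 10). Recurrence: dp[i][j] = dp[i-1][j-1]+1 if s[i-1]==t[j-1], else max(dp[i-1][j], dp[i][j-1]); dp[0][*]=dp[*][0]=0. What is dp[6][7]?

   ''  G  T  C  A  T  G  C  G  G  G
''  0  0  0  0  0  0  0  0  0  0  0
 C  0  0  0  1  1  1  1  1  1  1  1
 A  0  0  0  1  2  2  2  2  2  2  2
 A  0  0  0  1  2  2  2  2  2  2  2
 A  0  0  0  1  2  2  2  2  2  2  2
 G  0  1  1  1  2  2  3  3  3  3  3
 G  0  1  1  1  2  2  3  3  4  4  4
 C  0  1  1  2  2  2  3  4  4  4  4
 C  0  1  1  2  2  2  3  4  4  4  4

3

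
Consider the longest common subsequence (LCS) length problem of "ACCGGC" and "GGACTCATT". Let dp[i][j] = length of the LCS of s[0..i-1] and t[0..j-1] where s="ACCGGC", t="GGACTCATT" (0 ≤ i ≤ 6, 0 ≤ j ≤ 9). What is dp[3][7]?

3

   ''  G  G  A  C  T  C  A  T  T
''  0  0  0  0  0  0  0  0  0  0
 A  0  0  0  1  1  1  1  1  1  1
 C  0  0  0  1  2  2  2  2  2  2
 C  0  0  0  1  2  2  3  3  3  3
 G  0  1  1  1  2  2  3  3  3  3
 G  0  1  2  2  2  2  3  3  3  3
 C  0  1  2  2  3  3  3  3  3  3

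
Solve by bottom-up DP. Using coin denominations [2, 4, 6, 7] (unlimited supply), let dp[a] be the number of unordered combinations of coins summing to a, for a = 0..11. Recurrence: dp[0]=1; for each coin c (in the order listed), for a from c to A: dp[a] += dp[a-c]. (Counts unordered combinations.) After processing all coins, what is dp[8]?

4

after  coin     0     1     2     3     4     5     6     7     8     9    10    11
          2     1     0     1     0     1     0     1     0     1     0     1     0
          4     1     0     1     0     2     0     2     0     3     0     3     0
          6     1     0     1     0     2     0     3     0     4     0     5     0
          7     1     0     1     0     2     0     3     1     4     1     5     2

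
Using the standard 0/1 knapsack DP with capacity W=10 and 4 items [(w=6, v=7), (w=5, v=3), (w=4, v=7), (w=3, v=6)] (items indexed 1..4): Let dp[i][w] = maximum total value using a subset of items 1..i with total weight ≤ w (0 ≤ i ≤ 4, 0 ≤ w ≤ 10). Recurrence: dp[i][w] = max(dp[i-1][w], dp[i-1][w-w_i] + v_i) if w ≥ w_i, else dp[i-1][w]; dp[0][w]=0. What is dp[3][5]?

i\w   0   1   2   3   4   5   6   7   8   9  10
  0   0   0   0   0   0   0   0   0   0   0   0
  1   0   0   0   0   0   0   7   7   7   7   7
  2   0   0   0   0   0   3   7   7   7   7   7
  3   0   0   0   0   7   7   7   7   7  10  14
  4   0   0   0   6   7   7   7  13  13  13  14

7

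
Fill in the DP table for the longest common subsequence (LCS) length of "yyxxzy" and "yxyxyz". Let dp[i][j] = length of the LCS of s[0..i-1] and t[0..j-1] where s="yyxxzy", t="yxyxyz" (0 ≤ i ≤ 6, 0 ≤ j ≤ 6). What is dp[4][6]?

3

   ''  y  x  y  x  y  z
''  0  0  0  0  0  0  0
 y  0  1  1  1  1  1  1
 y  0  1  1  2  2  2  2
 x  0  1  2  2  3  3  3
 x  0  1  2  2  3  3  3
 z  0  1  2  2  3  3  4
 y  0  1  2  3  3  4  4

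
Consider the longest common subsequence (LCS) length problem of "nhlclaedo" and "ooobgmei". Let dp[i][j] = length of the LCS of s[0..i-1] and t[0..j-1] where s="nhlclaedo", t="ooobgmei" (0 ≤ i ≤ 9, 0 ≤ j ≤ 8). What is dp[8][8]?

1

   ''  o  o  o  b  g  m  e  i
''  0  0  0  0  0  0  0  0  0
 n  0  0  0  0  0  0  0  0  0
 h  0  0  0  0  0  0  0  0  0
 l  0  0  0  0  0  0  0  0  0
 c  0  0  0  0  0  0  0  0  0
 l  0  0  0  0  0  0  0  0  0
 a  0  0  0  0  0  0  0  0  0
 e  0  0  0  0  0  0  0  1  1
 d  0  0  0  0  0  0  0  1  1
 o  0  1  1  1  1  1  1  1  1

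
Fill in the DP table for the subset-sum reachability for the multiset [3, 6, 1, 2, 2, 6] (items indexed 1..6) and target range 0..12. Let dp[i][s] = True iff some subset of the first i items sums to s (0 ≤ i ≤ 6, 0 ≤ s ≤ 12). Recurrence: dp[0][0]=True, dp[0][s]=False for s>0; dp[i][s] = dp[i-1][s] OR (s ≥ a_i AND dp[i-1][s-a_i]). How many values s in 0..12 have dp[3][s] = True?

8

i\s   0   1   2   3   4   5   6   7   8   9  10  11  12
  0   T   F   F   F   F   F   F   F   F   F   F   F   F
  1   T   F   F   T   F   F   F   F   F   F   F   F   F
  2   T   F   F   T   F   F   T   F   F   T   F   F   F
  3   T   T   F   T   T   F   T   T   F   T   T   F   F
  4   T   T   T   T   T   T   T   T   T   T   T   T   T
  5   T   T   T   T   T   T   T   T   T   T   T   T   T
  6   T   T   T   T   T   T   T   T   T   T   T   T   T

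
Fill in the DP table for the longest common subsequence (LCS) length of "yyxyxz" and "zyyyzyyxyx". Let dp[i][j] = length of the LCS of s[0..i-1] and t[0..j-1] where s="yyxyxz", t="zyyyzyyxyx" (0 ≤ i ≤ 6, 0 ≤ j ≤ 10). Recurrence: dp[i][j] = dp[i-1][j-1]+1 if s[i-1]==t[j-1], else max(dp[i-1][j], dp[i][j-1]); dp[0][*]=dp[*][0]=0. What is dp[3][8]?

3

   ''  z  y  y  y  z  y  y  x  y  x
''  0  0  0  0  0  0  0  0  0  0  0
 y  0  0  1  1  1  1  1  1  1  1  1
 y  0  0  1  2  2  2  2  2  2  2  2
 x  0  0  1  2  2  2  2  2  3  3  3
 y  0  0  1  2  3  3  3  3  3  4  4
 x  0  0  1  2  3  3  3  3  4  4  5
 z  0  1  1  2  3  4  4  4  4  4  5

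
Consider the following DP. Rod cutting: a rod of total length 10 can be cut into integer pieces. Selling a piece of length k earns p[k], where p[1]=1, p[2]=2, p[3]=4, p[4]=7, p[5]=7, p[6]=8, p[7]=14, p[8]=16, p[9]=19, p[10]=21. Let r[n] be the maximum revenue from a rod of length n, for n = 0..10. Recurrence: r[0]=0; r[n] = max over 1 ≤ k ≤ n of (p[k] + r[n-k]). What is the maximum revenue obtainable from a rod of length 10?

21

   n    0    1    2    3    4    5    6    7    8    9   10
r[n]    0    1    2    4    7    8    9   14   16   19   21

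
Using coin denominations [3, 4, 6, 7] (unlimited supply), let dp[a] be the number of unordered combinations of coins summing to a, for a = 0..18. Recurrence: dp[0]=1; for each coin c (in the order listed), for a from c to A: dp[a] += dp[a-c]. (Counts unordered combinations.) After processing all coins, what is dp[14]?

after  coin     0     1     2     3     4     5     6     7     8     9    10    11    12    13    14    15    16    17    18
          3     1     0     0     1     0     0     1     0     0     1     0     0     1     0     0     1     0     0     1
          4     1     0     0     1     1     0     1     1     1     1     1     1     2     1     1     2     2     1     2
          6     1     0     0     1     1     0     2     1     1     2     2     1     4     2     2     4     4     2     6
          7     1     0     0     1     1     0     2     2     1     2     3     2     4     4     4     5     6     5     8

4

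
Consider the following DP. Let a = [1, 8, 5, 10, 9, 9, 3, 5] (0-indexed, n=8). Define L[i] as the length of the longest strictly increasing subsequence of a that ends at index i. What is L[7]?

3

   i    0    1    2    3    4    5    6    7
a[i]    1    8    5   10    9    9    3    5
L[i]    1    2    2    3    3    3    2    3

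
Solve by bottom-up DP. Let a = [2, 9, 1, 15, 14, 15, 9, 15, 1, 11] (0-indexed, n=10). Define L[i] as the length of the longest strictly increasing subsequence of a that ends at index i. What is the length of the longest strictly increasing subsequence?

   i    0    1    2    3    4    5    6    7    8    9
a[i]    2    9    1   15   14   15    9   15    1   11
L[i]    1    2    1    3    3    4    2    4    1    3

4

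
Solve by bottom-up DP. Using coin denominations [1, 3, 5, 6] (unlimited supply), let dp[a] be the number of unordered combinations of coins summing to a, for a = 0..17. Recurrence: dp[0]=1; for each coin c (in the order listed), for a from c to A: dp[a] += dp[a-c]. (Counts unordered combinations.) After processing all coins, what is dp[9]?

8

after  coin     0     1     2     3     4     5     6     7     8     9    10    11    12    13    14    15    16    17
          1     1     1     1     1     1     1     1     1     1     1     1     1     1     1     1     1     1     1
          3     1     1     1     2     2     2     3     3     3     4     4     4     5     5     5     6     6     6
          5     1     1     1     2     2     3     4     4     5     6     7     8     9    10    11    13    14    15
          6     1     1     1     2     2     3     5     5     6     8     9    11    14    15    17    21    23    26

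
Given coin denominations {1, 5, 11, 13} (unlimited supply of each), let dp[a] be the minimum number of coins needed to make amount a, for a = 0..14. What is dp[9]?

 a  0  1  2  3  4  5  6  7  8  9 10 11 12 13 14
dp  0  1  2  3  4  1  2  3  4  5  2  1  2  1  2

5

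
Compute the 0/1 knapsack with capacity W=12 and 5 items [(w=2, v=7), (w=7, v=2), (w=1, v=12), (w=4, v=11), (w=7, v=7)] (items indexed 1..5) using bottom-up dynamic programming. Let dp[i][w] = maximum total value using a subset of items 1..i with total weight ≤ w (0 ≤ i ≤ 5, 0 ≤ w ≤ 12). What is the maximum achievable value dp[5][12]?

i\w   0   1   2   3   4   5   6   7   8   9  10  11  12
  0   0   0   0   0   0   0   0   0   0   0   0   0   0
  1   0   0   7   7   7   7   7   7   7   7   7   7   7
  2   0   0   7   7   7   7   7   7   7   9   9   9   9
  3   0  12  12  19  19  19  19  19  19  19  21  21  21
  4   0  12  12  19  19  23  23  30  30  30  30  30  30
  5   0  12  12  19  19  23  23  30  30  30  30  30  30

30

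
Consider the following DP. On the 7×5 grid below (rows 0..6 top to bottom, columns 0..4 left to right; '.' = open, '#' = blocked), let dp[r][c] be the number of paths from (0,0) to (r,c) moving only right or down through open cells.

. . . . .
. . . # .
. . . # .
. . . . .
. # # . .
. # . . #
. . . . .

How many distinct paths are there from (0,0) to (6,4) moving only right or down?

11

r\c   0   1   2   3   4
  0   1   1   1   1   1
  1   1   2   3   0   1
  2   1   3   6   0   1
  3   1   4  10  10  11
  4   1   0   0  10  21
  5   1   0   0  10   0
  6   1   1   1  11  11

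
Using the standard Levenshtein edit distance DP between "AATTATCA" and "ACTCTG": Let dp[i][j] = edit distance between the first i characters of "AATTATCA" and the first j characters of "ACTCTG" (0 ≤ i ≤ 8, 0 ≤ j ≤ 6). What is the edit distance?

5

   ''  A  C  T  C  T  G
''  0  1  2  3  4  5  6
 A  1  0  1  2  3  4  5
 A  2  1  1  2  3  4  5
 T  3  2  2  1  2  3  4
 T  4  3  3  2  2  2  3
 A  5  4  4  3  3  3  3
 T  6  5  5  4  4  3  4
 C  7  6  5  5  4  4  4
 A  8  7  6  6  5  5  5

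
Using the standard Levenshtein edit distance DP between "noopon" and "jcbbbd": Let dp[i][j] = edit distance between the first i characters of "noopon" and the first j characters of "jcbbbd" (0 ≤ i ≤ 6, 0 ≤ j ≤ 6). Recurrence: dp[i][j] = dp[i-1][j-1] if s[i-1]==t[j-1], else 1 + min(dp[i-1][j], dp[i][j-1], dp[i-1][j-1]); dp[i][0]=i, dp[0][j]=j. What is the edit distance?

6

   ''  j  c  b  b  b  d
''  0  1  2  3  4  5  6
 n  1  1  2  3  4  5  6
 o  2  2  2  3  4  5  6
 o  3  3  3  3  4  5  6
 p  4  4  4  4  4  5  6
 o  5  5  5  5  5  5  6
 n  6  6  6  6  6  6  6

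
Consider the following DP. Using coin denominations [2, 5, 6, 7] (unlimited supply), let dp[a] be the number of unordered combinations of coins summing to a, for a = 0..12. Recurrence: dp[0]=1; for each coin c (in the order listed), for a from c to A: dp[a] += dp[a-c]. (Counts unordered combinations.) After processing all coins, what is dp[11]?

3

after  coin     0     1     2     3     4     5     6     7     8     9    10    11    12
          2     1     0     1     0     1     0     1     0     1     0     1     0     1
          5     1     0     1     0     1     1     1     1     1     1     2     1     2
          6     1     0     1     0     1     1     2     1     2     1     3     2     4
          7     1     0     1     0     1     1     2     2     2     2     3     3     5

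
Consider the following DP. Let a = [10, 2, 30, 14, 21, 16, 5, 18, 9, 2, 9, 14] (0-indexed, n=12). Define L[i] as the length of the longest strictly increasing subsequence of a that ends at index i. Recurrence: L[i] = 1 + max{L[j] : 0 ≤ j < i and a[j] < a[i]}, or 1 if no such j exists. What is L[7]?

   i    0    1    2    3    4    5    6    7    8    9   10   11
a[i]   10    2   30   14   21   16    5   18    9    2    9   14
L[i]    1    1    2    2    3    3    2    4    3    1    3    4

4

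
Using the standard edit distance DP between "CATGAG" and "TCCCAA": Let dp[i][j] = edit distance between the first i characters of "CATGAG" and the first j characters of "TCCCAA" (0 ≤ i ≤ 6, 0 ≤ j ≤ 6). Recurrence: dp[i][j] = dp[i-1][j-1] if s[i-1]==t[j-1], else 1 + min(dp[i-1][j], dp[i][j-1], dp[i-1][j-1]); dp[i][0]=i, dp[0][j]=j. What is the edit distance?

5

   ''  T  C  C  C  A  A
''  0  1  2  3  4  5  6
 C  1  1  1  2  3  4  5
 A  2  2  2  2  3  3  4
 T  3  2  3  3  3  4  4
 G  4  3  3  4  4  4  5
 A  5  4  4  4  5  4  4
 G  6  5  5  5  5  5  5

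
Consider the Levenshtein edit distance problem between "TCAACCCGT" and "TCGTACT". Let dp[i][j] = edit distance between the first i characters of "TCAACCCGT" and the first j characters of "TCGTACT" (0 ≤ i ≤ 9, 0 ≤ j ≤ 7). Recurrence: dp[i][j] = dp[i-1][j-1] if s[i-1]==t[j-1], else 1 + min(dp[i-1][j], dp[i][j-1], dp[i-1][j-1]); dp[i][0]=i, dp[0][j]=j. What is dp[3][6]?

   ''  T  C  G  T  A  C  T
''  0  1  2  3  4  5  6  7
 T  1  0  1  2  3  4  5  6
 C  2  1  0  1  2  3  4  5
 A  3  2  1  1  2  2  3  4
 A  4  3  2  2  2  2  3  4
 C  5  4  3  3  3  3  2  3
 C  6  5  4  4  4  4  3  3
 C  7  6  5  5  5  5  4  4
 G  8  7  6  5  6  6  5  5
 T  9  8  7  6  5  6  6  5

3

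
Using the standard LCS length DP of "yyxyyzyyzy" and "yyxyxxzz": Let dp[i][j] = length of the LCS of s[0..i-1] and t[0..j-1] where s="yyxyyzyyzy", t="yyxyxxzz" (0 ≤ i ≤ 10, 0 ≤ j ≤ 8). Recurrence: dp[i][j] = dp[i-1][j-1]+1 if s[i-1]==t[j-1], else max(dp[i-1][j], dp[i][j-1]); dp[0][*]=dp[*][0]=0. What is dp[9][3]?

3

   ''  y  y  x  y  x  x  z  z
''  0  0  0  0  0  0  0  0  0
 y  0  1  1  1  1  1  1  1  1
 y  0  1  2  2  2  2  2  2  2
 x  0  1  2  3  3  3  3  3  3
 y  0  1  2  3  4  4  4  4  4
 y  0  1  2  3  4  4  4  4  4
 z  0  1  2  3  4  4  4  5  5
 y  0  1  2  3  4  4  4  5  5
 y  0  1  2  3  4  4  4  5  5
 z  0  1  2  3  4  4  4  5  6
 y  0  1  2  3  4  4  4  5  6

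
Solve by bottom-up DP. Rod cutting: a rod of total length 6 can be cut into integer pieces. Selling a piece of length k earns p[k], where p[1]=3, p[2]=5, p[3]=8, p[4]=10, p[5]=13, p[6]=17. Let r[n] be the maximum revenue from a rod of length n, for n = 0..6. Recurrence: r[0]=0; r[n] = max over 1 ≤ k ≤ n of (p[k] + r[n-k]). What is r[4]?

12

   n    0    1    2    3    4    5    6
r[n]    0    3    6    9   12   15   18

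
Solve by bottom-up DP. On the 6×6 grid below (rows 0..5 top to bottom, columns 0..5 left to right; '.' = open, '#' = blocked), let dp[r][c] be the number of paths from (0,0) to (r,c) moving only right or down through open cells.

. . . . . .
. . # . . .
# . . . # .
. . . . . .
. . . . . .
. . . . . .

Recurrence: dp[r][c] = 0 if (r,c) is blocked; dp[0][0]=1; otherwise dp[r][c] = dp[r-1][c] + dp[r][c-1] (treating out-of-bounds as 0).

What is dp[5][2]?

r\c   0   1   2   3   4   5
  0   1   1   1   1   1   1
  1   1   2   0   1   2   3
  2   0   2   2   3   0   3
  3   0   2   4   7   7  10
  4   0   2   6  13  20  30
  5   0   2   8  21  41  71

8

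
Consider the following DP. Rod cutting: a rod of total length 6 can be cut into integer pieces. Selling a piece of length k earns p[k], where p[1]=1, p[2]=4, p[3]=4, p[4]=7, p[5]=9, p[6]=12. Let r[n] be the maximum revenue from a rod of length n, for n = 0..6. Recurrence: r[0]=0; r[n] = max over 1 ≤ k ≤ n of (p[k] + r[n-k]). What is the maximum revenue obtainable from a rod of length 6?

   n    0    1    2    3    4    5    6
r[n]    0    1    4    5    8    9   12

12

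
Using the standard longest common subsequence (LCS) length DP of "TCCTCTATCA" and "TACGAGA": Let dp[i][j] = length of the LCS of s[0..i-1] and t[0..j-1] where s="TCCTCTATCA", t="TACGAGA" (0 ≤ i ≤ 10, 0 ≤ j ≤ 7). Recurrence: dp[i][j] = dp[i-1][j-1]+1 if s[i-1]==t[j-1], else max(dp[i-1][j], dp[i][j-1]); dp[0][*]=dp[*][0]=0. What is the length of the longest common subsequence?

   ''  T  A  C  G  A  G  A
''  0  0  0  0  0  0  0  0
 T  0  1  1  1  1  1  1  1
 C  0  1  1  2  2  2  2  2
 C  0  1  1  2  2  2  2  2
 T  0  1  1  2  2  2  2  2
 C  0  1  1  2  2  2  2  2
 T  0  1  1  2  2  2  2  2
 A  0  1  2  2  2  3  3  3
 T  0  1  2  2  2  3  3  3
 C  0  1  2  3  3  3  3  3
 A  0  1  2  3  3  4  4  4

4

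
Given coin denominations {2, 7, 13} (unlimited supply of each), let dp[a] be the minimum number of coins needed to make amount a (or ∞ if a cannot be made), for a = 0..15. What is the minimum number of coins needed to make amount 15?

2

 a  0  1  2  3  4  5  6  7  8  9 10 11 12 13 14 15
dp  0  -  1  -  2  -  3  1  4  2  5  3  6  1  2  2
(- denotes ∞ / unreachable)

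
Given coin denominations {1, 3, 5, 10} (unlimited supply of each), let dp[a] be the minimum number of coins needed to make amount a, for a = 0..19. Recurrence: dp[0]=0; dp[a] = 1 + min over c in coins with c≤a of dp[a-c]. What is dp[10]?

 a  0  1  2  3  4  5  6  7  8  9 10 11 12 13 14 15 16 17 18 19
dp  0  1  2  1  2  1  2  3  2  3  1  2  3  2  3  2  3  4  3  4

1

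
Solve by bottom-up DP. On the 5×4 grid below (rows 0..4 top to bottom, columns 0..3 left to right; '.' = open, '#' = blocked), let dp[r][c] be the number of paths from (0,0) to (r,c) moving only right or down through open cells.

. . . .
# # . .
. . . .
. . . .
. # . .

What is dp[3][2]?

r\c   0   1   2   3
  0   1   1   1   1
  1   0   0   1   2
  2   0   0   1   3
  3   0   0   1   4
  4   0   0   1   5

1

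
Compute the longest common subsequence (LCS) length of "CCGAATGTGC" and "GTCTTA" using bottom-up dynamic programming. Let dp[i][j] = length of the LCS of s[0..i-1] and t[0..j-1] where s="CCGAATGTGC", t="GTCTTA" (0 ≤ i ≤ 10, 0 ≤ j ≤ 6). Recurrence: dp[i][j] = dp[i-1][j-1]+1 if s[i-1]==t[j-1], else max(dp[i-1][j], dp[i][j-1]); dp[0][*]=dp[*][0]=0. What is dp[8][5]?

   ''  G  T  C  T  T  A
''  0  0  0  0  0  0  0
 C  0  0  0  1  1  1  1
 C  0  0  0  1  1  1  1
 G  0  1  1  1  1  1  1
 A  0  1  1  1  1  1  2
 A  0  1  1  1  1  1  2
 T  0  1  2  2  2  2  2
 G  0  1  2  2  2  2  2
 T  0  1  2  2  3  3  3
 G  0  1  2  2  3  3  3
 C  0  1  2  3  3  3  3

3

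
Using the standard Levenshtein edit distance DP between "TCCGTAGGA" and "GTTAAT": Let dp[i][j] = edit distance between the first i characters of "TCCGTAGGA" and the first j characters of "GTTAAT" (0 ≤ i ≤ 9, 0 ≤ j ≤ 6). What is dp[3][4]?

3

   ''  G  T  T  A  A  T
''  0  1  2  3  4  5  6
 T  1  1  1  2  3  4  5
 C  2  2  2  2  3  4  5
 C  3  3  3  3  3  4  5
 G  4  3  4  4  4  4  5
 T  5  4  3  4  5  5  4
 A  6  5  4  4  4  5  5
 G  7  6  5  5  5  5  6
 G  8  7  6  6  6  6  6
 A  9  8  7  7  6  6  7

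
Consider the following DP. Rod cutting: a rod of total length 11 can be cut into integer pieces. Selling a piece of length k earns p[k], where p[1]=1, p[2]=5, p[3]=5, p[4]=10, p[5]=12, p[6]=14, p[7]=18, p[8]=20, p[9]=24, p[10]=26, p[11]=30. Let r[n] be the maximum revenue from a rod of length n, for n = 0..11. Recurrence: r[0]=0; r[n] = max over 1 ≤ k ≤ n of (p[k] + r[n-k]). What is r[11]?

   n    0    1    2    3    4    5    6    7    8    9   10   11
r[n]    0    1    5    6   10   12   15   18   20   24   26   30

30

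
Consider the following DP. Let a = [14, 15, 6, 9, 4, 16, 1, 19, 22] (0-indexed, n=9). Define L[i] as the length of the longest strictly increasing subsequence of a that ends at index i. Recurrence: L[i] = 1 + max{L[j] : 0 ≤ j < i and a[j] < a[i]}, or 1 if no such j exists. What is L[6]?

   i    0    1    2    3    4    5    6    7    8
a[i]   14   15    6    9    4   16    1   19   22
L[i]    1    2    1    2    1    3    1    4    5

1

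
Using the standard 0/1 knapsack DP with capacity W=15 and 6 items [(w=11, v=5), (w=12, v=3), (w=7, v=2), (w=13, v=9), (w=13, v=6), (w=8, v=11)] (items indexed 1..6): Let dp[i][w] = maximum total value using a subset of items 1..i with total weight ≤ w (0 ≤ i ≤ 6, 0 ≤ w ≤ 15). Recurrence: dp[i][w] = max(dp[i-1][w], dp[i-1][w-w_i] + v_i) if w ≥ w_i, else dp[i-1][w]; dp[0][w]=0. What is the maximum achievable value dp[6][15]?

13

i\w   0   1   2   3   4   5   6   7   8   9  10  11  12  13  14  15
  0   0   0   0   0   0   0   0   0   0   0   0   0   0   0   0   0
  1   0   0   0   0   0   0   0   0   0   0   0   5   5   5   5   5
  2   0   0   0   0   0   0   0   0   0   0   0   5   5   5   5   5
  3   0   0   0   0   0   0   0   2   2   2   2   5   5   5   5   5
  4   0   0   0   0   0   0   0   2   2   2   2   5   5   9   9   9
  5   0   0   0   0   0   0   0   2   2   2   2   5   5   9   9   9
  6   0   0   0   0   0   0   0   2  11  11  11  11  11  11  11  13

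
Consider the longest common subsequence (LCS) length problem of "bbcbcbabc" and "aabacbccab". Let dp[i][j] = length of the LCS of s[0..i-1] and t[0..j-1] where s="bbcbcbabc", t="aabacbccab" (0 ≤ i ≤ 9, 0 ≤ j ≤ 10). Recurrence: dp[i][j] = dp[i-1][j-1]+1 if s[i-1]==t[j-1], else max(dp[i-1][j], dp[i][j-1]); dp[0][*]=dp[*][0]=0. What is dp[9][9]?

5

   ''  a  a  b  a  c  b  c  c  a  b
''  0  0  0  0  0  0  0  0  0  0  0
 b  0  0  0  1  1  1  1  1  1  1  1
 b  0  0  0  1  1  1  2  2  2  2  2
 c  0  0  0  1  1  2  2  3  3  3  3
 b  0  0  0  1  1  2  3  3  3  3  4
 c  0  0  0  1  1  2  3  4  4  4  4
 b  0  0  0  1  1  2  3  4  4  4  5
 a  0  1  1  1  2  2  3  4  4  5  5
 b  0  1  1  2  2  2  3  4  4  5  6
 c  0  1  1  2  2  3  3  4  5  5  6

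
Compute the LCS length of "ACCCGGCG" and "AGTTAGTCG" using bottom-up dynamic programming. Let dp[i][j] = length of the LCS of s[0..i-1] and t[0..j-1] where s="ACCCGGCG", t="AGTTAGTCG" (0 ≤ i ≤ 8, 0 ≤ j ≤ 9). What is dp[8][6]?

   ''  A  G  T  T  A  G  T  C  G
''  0  0  0  0  0  0  0  0  0  0
 A  0  1  1  1  1  1  1  1  1  1
 C  0  1  1  1  1  1  1  1  2  2
 C  0  1  1  1  1  1  1  1  2  2
 C  0  1  1  1  1  1  1  1  2  2
 G  0  1  2  2  2  2  2  2  2  3
 G  0  1  2  2  2  2  3  3  3  3
 C  0  1  2  2  2  2  3  3  4  4
 G  0  1  2  2  2  2  3  3  4  5

3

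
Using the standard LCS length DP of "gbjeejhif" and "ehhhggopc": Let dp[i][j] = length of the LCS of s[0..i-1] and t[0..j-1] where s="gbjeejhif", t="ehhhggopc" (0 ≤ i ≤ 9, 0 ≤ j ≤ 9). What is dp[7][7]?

   ''  e  h  h  h  g  g  o  p  c
''  0  0  0  0  0  0  0  0  0  0
 g  0  0  0  0  0  1  1  1  1  1
 b  0  0  0  0  0  1  1  1  1  1
 j  0  0  0  0  0  1  1  1  1  1
 e  0  1  1  1  1  1  1  1  1  1
 e  0  1  1  1  1  1  1  1  1  1
 j  0  1  1  1  1  1  1  1  1  1
 h  0  1  2  2  2  2  2  2  2  2
 i  0  1  2  2  2  2  2  2  2  2
 f  0  1  2  2  2  2  2  2  2  2

2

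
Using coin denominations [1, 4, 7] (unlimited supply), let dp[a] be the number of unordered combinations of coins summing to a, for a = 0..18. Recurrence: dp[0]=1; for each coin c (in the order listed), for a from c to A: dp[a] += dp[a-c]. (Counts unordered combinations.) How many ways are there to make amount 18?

10

after  coin     0     1     2     3     4     5     6     7     8     9    10    11    12    13    14    15    16    17    18
          1     1     1     1     1     1     1     1     1     1     1     1     1     1     1     1     1     1     1     1
          4     1     1     1     1     2     2     2     2     3     3     3     3     4     4     4     4     5     5     5
          7     1     1     1     1     2     2     2     3     4     4     4     5     6     6     7     8     9     9    10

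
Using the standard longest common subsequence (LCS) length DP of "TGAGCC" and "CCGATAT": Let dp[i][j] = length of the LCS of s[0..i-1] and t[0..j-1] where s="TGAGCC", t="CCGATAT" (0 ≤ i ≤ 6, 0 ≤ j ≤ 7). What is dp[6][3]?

   ''  C  C  G  A  T  A  T
''  0  0  0  0  0  0  0  0
 T  0  0  0  0  0  1  1  1
 G  0  0  0  1  1  1  1  1
 A  0  0  0  1  2  2  2  2
 G  0  0  0  1  2  2  2  2
 C  0  1  1  1  2  2  2  2
 C  0  1  2  2  2  2  2  2

2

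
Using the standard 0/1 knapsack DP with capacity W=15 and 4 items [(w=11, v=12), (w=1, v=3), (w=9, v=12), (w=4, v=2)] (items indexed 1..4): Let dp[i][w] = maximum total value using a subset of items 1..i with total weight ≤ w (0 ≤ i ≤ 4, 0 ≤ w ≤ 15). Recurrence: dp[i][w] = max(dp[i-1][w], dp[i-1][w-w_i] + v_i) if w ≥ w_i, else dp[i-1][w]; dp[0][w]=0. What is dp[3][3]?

3

i\w   0   1   2   3   4   5   6   7   8   9  10  11  12  13  14  15
  0   0   0   0   0   0   0   0   0   0   0   0   0   0   0   0   0
  1   0   0   0   0   0   0   0   0   0   0   0  12  12  12  12  12
  2   0   3   3   3   3   3   3   3   3   3   3  12  15  15  15  15
  3   0   3   3   3   3   3   3   3   3  12  15  15  15  15  15  15
  4   0   3   3   3   3   5   5   5   5  12  15  15  15  15  17  17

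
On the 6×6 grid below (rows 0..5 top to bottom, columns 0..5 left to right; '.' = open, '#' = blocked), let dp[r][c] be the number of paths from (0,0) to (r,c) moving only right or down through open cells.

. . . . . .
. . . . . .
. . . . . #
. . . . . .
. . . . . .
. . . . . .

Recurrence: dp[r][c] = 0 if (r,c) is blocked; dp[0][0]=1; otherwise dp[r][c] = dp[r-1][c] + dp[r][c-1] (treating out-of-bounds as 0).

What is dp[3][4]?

35

r\c   0   1   2   3   4   5
  0   1   1   1   1   1   1
  1   1   2   3   4   5   6
  2   1   3   6  10  15   0
  3   1   4  10  20  35  35
  4   1   5  15  35  70 105
  5   1   6  21  56 126 231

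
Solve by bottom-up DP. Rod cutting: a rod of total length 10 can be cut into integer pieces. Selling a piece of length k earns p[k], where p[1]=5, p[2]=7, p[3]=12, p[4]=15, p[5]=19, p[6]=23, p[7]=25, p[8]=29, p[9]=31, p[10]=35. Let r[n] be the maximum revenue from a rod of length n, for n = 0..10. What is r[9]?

45

   n    0    1    2    3    4    5    6    7    8    9   10
r[n]    0    5   10   15   20   25   30   35   40   45   50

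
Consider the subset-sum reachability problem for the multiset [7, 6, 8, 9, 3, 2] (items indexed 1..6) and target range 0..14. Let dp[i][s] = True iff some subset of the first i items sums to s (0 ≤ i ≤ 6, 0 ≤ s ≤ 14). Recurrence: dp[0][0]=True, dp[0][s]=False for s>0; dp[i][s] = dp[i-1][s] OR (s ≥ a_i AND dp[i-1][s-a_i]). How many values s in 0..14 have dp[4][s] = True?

i\s   0   1   2   3   4   5   6   7   8   9  10  11  12  13  14
  0   T   F   F   F   F   F   F   F   F   F   F   F   F   F   F
  1   T   F   F   F   F   F   F   T   F   F   F   F   F   F   F
  2   T   F   F   F   F   F   T   T   F   F   F   F   F   T   F
  3   T   F   F   F   F   F   T   T   T   F   F   F   F   T   T
  4   T   F   F   F   F   F   T   T   T   T   F   F   F   T   T
  5   T   F   F   T   F   F   T   T   T   T   T   T   T   T   T
  6   T   F   T   T   F   T   T   T   T   T   T   T   T   T   T

7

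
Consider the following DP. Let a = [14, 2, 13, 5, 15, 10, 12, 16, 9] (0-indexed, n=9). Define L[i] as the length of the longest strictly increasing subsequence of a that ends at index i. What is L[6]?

   i    0    1    2    3    4    5    6    7    8
a[i]   14    2   13    5   15   10   12   16    9
L[i]    1    1    2    2    3    3    4    5    3

4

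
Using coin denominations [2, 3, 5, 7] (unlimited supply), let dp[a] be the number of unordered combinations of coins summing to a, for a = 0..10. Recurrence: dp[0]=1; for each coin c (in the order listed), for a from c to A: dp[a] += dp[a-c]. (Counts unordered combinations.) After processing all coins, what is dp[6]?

2

after  coin     0     1     2     3     4     5     6     7     8     9    10
          2     1     0     1     0     1     0     1     0     1     0     1
          3     1     0     1     1     1     1     2     1     2     2     2
          5     1     0     1     1     1     2     2     2     3     3     4
          7     1     0     1     1     1     2     2     3     3     4     5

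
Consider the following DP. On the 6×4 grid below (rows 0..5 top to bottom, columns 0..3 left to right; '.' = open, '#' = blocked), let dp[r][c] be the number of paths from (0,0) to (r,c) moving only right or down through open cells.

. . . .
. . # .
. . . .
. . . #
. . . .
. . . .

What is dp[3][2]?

7

r\c   0   1   2   3
  0   1   1   1   1
  1   1   2   0   1
  2   1   3   3   4
  3   1   4   7   0
  4   1   5  12  12
  5   1   6  18  30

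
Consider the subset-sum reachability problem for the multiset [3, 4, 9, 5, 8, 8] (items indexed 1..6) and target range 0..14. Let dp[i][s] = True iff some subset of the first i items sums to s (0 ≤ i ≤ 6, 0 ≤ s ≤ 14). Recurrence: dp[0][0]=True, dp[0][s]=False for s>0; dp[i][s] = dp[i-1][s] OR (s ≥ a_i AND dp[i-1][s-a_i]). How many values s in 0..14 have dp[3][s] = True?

i\s   0   1   2   3   4   5   6   7   8   9  10  11  12  13  14
  0   T   F   F   F   F   F   F   F   F   F   F   F   F   F   F
  1   T   F   F   T   F   F   F   F   F   F   F   F   F   F   F
  2   T   F   F   T   T   F   F   T   F   F   F   F   F   F   F
  3   T   F   F   T   T   F   F   T   F   T   F   F   T   T   F
  4   T   F   F   T   T   T   F   T   T   T   F   F   T   T   T
  5   T   F   F   T   T   T   F   T   T   T   F   T   T   T   T
  6   T   F   F   T   T   T   F   T   T   T   F   T   T   T   T

7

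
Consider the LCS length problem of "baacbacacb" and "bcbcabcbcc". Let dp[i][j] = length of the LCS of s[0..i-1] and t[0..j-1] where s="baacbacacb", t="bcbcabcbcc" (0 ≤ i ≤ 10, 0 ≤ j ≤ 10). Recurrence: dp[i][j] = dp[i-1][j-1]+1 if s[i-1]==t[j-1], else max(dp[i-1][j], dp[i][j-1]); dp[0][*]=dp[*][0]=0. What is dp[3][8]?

2

   ''  b  c  b  c  a  b  c  b  c  c
''  0  0  0  0  0  0  0  0  0  0  0
 b  0  1  1  1  1  1  1  1  1  1  1
 a  0  1  1  1  1  2  2  2  2  2  2
 a  0  1  1  1  1  2  2  2  2  2  2
 c  0  1  2  2  2  2  2  3  3  3  3
 b  0  1  2  3  3  3  3  3  4  4  4
 a  0  1  2  3  3  4  4  4  4  4  4
 c  0  1  2  3  4  4  4  5  5  5  5
 a  0  1  2  3  4  5  5  5  5  5  5
 c  0  1  2  3  4  5  5  6  6  6  6
 b  0  1  2  3  4  5  6  6  7  7  7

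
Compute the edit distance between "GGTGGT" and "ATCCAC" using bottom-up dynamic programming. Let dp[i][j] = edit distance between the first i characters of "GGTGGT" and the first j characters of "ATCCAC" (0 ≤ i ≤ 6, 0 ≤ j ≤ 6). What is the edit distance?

   ''  A  T  C  C  A  C
''  0  1  2  3  4  5  6
 G  1  1  2  3  4  5  6
 G  2  2  2  3  4  5  6
 T  3  3  2  3  4  5  6
 G  4  4  3  3  4  5  6
 G  5  5  4  4  4  5  6
 T  6  6  5  5  5  5  6

6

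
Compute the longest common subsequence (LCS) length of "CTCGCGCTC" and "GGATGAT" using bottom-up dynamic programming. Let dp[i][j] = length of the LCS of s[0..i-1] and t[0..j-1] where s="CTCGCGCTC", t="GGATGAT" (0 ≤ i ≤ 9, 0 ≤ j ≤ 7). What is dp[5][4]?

   ''  G  G  A  T  G  A  T
''  0  0  0  0  0  0  0  0
 C  0  0  0  0  0  0  0  0
 T  0  0  0  0  1  1  1  1
 C  0  0  0  0  1  1  1  1
 G  0  1  1  1  1  2  2  2
 C  0  1  1  1  1  2  2  2
 G  0  1  2  2  2  2  2  2
 C  0  1  2  2  2  2  2  2
 T  0  1  2  2  3  3  3  3
 C  0  1  2  2  3  3  3  3

1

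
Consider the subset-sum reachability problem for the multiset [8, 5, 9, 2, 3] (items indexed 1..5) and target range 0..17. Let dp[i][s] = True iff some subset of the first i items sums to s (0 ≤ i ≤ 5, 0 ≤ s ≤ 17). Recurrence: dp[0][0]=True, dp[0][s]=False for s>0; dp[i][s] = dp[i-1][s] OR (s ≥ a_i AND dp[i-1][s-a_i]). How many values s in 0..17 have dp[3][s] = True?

i\s   0   1   2   3   4   5   6   7   8   9  10  11  12  13  14  15  16  17
  0   T   F   F   F   F   F   F   F   F   F   F   F   F   F   F   F   F   F
  1   T   F   F   F   F   F   F   F   T   F   F   F   F   F   F   F   F   F
  2   T   F   F   F   F   T   F   F   T   F   F   F   F   T   F   F   F   F
  3   T   F   F   F   F   T   F   F   T   T   F   F   F   T   T   F   F   T
  4   T   F   T   F   F   T   F   T   T   T   T   T   F   T   T   T   T   T
  5   T   F   T   T   F   T   F   T   T   T   T   T   T   T   T   T   T   T

7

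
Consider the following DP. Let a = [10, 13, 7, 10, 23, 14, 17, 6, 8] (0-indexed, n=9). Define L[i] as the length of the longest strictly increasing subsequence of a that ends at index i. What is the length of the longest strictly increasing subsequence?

   i    0    1    2    3    4    5    6    7    8
a[i]   10   13    7   10   23   14   17    6    8
L[i]    1    2    1    2    3    3    4    1    2

4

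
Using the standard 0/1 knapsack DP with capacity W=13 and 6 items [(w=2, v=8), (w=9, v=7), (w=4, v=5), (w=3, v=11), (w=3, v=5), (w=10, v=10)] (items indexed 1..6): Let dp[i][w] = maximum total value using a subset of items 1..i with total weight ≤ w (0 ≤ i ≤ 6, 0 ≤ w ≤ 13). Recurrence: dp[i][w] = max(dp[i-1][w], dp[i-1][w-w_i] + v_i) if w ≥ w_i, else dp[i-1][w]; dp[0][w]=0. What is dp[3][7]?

13

i\w   0   1   2   3   4   5   6   7   8   9  10  11  12  13
  0   0   0   0   0   0   0   0   0   0   0   0   0   0   0
  1   0   0   8   8   8   8   8   8   8   8   8   8   8   8
  2   0   0   8   8   8   8   8   8   8   8   8  15  15  15
  3   0   0   8   8   8   8  13  13  13  13  13  15  15  15
  4   0   0   8  11  11  19  19  19  19  24  24  24  24  24
  5   0   0   8  11  11  19  19  19  24  24  24  24  29  29
  6   0   0   8  11  11  19  19  19  24  24  24  24  29  29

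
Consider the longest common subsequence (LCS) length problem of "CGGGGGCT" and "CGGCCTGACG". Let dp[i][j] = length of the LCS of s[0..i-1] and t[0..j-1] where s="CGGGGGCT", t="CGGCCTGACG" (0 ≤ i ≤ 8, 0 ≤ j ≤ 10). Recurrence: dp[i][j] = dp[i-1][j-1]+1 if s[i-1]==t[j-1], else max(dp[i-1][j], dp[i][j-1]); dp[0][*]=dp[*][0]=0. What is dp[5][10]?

   ''  C  G  G  C  C  T  G  A  C  G
''  0  0  0  0  0  0  0  0  0  0  0
 C  0  1  1  1  1  1  1  1  1  1  1
 G  0  1  2  2  2  2  2  2  2  2  2
 G  0  1  2  3  3  3  3  3  3  3  3
 G  0  1  2  3  3  3  3  4  4  4  4
 G  0  1  2  3  3  3  3  4  4  4  5
 G  0  1  2  3  3  3  3  4  4  4  5
 C  0  1  2  3  4  4  4  4  4  5  5
 T  0  1  2  3  4  4  5  5  5  5  5

5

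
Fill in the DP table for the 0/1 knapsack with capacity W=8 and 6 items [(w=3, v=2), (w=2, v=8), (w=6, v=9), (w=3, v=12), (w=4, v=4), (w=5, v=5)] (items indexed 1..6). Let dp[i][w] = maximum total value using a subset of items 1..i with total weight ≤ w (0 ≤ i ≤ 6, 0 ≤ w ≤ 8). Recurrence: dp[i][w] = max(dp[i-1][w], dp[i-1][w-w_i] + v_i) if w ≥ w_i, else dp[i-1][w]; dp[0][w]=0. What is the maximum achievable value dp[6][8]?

22

i\w   0   1   2   3   4   5   6   7   8
  0   0   0   0   0   0   0   0   0   0
  1   0   0   0   2   2   2   2   2   2
  2   0   0   8   8   8  10  10  10  10
  3   0   0   8   8   8  10  10  10  17
  4   0   0   8  12  12  20  20  20  22
  5   0   0   8  12  12  20  20  20  22
  6   0   0   8  12  12  20  20  20  22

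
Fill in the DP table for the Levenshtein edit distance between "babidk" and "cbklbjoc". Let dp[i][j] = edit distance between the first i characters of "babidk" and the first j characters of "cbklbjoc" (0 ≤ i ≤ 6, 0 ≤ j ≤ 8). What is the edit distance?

6

   ''  c  b  k  l  b  j  o  c
''  0  1  2  3  4  5  6  7  8
 b  1  1  1  2  3  4  5  6  7
 a  2  2  2  2  3  4  5  6  7
 b  3  3  2  3  3  3  4  5  6
 i  4  4  3  3  4  4  4  5  6
 d  5  5  4  4  4  5  5  5  6
 k  6  6  5  4  5  5  6  6  6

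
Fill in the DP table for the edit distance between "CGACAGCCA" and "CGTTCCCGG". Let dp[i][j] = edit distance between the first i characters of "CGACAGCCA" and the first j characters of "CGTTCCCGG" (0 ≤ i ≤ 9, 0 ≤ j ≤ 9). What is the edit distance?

   ''  C  G  T  T  C  C  C  G  G
''  0  1  2  3  4  5  6  7  8  9
 C  1  0  1  2  3  4  5  6  7  8
 G  2  1  0  1  2  3  4  5  6  7
 A  3  2  1  1  2  3  4  5  6  7
 C  4  3  2  2  2  2  3  4  5  6
 A  5  4  3  3  3  3  3  4  5  6
 G  6  5  4  4  4  4  4  4  4  5
 C  7  6  5  5  5  4  4  4  5  5
 C  8  7  6  6  6  5  4  4  5  6
 A  9  8  7  7  7  6  5  5  5  6

6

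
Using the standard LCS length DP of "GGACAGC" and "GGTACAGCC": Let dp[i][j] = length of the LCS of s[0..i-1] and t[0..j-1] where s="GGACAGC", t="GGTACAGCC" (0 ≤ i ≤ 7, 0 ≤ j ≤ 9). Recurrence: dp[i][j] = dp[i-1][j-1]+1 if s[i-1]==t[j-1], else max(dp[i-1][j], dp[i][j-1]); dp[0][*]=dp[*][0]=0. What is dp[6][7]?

6

   ''  G  G  T  A  C  A  G  C  C
''  0  0  0  0  0  0  0  0  0  0
 G  0  1  1  1  1  1  1  1  1  1
 G  0  1  2  2  2  2  2  2  2  2
 A  0  1  2  2  3  3  3  3  3  3
 C  0  1  2  2  3  4  4  4  4  4
 A  0  1  2  2  3  4  5  5  5  5
 G  0  1  2  2  3  4  5  6  6  6
 C  0  1  2  2  3  4  5  6  7  7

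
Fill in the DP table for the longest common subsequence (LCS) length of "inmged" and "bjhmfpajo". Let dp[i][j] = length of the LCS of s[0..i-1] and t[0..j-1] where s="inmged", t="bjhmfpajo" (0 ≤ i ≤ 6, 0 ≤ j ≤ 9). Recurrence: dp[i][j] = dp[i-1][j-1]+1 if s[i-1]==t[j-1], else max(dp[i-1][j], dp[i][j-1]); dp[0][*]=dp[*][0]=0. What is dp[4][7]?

1

   ''  b  j  h  m  f  p  a  j  o
''  0  0  0  0  0  0  0  0  0  0
 i  0  0  0  0  0  0  0  0  0  0
 n  0  0  0  0  0  0  0  0  0  0
 m  0  0  0  0  1  1  1  1  1  1
 g  0  0  0  0  1  1  1  1  1  1
 e  0  0  0  0  1  1  1  1  1  1
 d  0  0  0  0  1  1  1  1  1  1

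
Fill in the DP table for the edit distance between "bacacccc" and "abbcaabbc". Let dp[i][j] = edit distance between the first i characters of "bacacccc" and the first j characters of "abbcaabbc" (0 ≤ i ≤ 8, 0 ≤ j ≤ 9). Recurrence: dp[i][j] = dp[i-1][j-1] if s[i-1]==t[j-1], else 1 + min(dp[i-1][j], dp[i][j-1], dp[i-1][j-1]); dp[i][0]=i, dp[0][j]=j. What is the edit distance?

5

   ''  a  b  b  c  a  a  b  b  c
''  0  1  2  3  4  5  6  7  8  9
 b  1  1  1  2  3  4  5  6  7  8
 a  2  1  2  2  3  3  4  5  6  7
 c  3  2  2  3  2  3  4  5  6  6
 a  4  3  3  3  3  2  3  4  5  6
 c  5  4  4  4  3  3  3  4  5  5
 c  6  5  5  5  4  4  4  4  5  5
 c  7  6  6  6  5  5  5  5  5  5
 c  8  7  7  7  6  6  6  6  6  5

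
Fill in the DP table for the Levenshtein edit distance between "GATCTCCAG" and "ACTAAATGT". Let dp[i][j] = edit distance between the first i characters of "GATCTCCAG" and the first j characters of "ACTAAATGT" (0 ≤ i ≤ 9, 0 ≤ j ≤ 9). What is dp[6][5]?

4

   ''  A  C  T  A  A  A  T  G  T
''  0  1  2  3  4  5  6  7  8  9
 G  1  1  2  3  4  5  6  7  7  8
 A  2  1  2  3  3  4  5  6  7  8
 T  3  2  2  2  3  4  5  5  6  7
 C  4  3  2  3  3  4  5  6  6  7
 T  5  4  3  2  3  4  5  5  6  6
 C  6  5  4  3  3  4  5  6  6  7
 C  7  6  5  4  4  4  5  6  7  7
 A  8  7  6  5  4  4  4  5  6  7
 G  9  8  7  6  5  5  5  5  5  6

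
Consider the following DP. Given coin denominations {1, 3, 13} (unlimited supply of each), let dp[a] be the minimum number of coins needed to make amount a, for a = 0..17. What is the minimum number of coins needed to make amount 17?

3

 a  0  1  2  3  4  5  6  7  8  9 10 11 12 13 14 15 16 17
dp  0  1  2  1  2  3  2  3  4  3  4  5  4  1  2  3  2  3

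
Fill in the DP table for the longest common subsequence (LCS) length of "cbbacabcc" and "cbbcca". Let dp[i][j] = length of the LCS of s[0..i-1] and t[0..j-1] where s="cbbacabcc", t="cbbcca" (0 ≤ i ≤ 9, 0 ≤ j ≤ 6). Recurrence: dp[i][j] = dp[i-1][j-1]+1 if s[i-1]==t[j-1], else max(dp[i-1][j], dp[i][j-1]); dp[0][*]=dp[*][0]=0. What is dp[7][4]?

4

   ''  c  b  b  c  c  a
''  0  0  0  0  0  0  0
 c  0  1  1  1  1  1  1
 b  0  1  2  2  2  2  2
 b  0  1  2  3  3  3  3
 a  0  1  2  3  3  3  4
 c  0  1  2  3  4  4  4
 a  0  1  2  3  4  4  5
 b  0  1  2  3  4  4  5
 c  0  1  2  3  4  5  5
 c  0  1  2  3  4  5  5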